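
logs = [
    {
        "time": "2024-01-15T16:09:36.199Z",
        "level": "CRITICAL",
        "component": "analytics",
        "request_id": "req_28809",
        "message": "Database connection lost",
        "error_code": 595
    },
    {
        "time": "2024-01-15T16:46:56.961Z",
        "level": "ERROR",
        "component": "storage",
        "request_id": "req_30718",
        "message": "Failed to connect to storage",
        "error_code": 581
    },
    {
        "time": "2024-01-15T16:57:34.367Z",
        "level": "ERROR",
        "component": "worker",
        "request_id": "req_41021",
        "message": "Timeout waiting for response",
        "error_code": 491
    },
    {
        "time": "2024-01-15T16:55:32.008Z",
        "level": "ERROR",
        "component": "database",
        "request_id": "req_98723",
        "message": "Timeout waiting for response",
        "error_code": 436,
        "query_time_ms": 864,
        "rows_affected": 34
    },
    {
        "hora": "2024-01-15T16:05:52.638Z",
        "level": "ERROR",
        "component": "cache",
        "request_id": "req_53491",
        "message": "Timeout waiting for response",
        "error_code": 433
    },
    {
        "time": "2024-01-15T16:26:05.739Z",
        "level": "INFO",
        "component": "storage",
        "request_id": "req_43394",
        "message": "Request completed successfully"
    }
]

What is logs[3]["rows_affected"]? 34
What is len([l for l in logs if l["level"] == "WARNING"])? 0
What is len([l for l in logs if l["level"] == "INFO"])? 1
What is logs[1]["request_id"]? "req_30718"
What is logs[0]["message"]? "Database connection lost"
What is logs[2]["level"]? "ERROR"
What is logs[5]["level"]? "INFO"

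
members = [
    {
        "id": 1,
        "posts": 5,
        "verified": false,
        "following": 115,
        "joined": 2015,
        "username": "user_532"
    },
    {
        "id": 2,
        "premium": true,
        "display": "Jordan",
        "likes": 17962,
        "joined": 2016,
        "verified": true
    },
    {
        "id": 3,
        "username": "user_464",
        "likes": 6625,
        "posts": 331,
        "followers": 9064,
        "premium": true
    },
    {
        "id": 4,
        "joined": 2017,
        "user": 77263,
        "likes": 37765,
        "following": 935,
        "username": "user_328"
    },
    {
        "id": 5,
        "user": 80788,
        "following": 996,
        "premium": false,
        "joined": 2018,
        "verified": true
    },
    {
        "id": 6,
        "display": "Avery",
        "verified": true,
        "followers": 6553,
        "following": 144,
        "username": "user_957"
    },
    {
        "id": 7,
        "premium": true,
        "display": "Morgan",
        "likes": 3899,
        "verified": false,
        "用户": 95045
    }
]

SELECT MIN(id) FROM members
1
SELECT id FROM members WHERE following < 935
[1, 6]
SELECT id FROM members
[1, 2, 3, 4, 5, 6, 7]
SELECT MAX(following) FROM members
996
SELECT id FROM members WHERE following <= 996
[1, 4, 5, 6]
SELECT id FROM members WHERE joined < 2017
[1, 2]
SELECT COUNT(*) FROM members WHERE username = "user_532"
1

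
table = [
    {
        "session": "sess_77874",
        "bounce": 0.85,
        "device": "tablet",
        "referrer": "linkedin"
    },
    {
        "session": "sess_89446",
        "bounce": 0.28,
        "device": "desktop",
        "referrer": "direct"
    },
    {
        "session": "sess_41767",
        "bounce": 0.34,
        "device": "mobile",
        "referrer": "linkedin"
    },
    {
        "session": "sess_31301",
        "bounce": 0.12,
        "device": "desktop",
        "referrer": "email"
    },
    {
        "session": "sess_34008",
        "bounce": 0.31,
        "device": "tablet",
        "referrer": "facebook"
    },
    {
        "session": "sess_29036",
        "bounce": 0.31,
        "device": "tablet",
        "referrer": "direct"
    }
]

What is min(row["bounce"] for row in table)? 0.12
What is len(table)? 6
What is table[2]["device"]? "mobile"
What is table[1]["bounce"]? 0.28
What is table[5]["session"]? "sess_29036"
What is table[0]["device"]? "tablet"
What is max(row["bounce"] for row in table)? 0.85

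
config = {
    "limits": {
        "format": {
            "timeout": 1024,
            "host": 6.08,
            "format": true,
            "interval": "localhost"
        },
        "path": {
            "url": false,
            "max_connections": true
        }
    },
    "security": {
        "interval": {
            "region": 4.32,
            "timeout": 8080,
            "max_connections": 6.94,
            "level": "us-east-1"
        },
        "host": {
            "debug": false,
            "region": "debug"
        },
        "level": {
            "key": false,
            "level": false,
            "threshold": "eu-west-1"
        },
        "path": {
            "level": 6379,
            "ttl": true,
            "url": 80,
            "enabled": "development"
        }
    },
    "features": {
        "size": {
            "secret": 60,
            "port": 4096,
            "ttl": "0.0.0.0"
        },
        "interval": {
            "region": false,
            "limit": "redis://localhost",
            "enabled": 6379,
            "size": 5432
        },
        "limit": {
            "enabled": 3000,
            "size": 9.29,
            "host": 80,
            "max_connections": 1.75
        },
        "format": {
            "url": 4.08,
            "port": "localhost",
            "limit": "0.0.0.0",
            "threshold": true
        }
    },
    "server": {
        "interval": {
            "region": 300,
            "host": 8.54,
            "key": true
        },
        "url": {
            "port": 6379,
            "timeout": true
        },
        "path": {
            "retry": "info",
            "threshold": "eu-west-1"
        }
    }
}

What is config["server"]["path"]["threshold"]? "eu-west-1"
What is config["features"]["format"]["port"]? "localhost"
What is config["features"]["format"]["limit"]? "0.0.0.0"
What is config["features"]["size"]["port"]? 4096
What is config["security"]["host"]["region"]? "debug"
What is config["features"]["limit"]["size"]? 9.29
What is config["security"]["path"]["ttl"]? True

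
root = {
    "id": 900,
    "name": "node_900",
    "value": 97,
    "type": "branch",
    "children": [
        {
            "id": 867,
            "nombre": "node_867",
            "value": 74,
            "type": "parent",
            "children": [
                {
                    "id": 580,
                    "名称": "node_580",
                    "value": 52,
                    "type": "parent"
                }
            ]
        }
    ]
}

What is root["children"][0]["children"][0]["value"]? 52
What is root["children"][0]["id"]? 867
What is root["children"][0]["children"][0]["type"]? "parent"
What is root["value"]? 97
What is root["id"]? 900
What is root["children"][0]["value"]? 74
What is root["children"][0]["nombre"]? "node_867"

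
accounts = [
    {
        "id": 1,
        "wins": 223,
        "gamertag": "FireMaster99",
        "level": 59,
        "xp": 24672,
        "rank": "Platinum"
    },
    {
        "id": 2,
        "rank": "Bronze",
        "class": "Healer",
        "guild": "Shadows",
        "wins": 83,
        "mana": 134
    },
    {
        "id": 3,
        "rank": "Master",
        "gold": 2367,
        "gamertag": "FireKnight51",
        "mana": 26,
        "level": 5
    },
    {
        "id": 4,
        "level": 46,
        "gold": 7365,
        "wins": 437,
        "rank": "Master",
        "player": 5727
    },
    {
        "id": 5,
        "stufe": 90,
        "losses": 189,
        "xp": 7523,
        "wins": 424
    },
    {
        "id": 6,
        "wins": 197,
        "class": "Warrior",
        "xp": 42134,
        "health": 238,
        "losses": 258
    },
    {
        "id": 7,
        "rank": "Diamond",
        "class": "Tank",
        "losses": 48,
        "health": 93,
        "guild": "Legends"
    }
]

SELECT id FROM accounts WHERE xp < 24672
[5]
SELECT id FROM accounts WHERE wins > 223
[4, 5]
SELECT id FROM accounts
[1, 2, 3, 4, 5, 6, 7]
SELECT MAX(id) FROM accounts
7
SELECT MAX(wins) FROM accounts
437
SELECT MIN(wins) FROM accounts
83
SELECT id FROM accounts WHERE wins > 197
[1, 4, 5]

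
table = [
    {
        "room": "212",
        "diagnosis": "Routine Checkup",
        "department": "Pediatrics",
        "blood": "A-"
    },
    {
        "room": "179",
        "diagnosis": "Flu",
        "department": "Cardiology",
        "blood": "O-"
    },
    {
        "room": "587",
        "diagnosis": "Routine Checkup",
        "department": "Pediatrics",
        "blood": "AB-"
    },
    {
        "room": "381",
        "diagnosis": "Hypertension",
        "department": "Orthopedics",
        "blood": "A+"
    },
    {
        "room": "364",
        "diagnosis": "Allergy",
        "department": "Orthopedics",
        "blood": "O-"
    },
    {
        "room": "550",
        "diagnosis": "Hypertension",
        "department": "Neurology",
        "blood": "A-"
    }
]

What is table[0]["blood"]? "A-"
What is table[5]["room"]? "550"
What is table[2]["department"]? "Pediatrics"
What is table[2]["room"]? "587"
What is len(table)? 6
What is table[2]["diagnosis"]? "Routine Checkup"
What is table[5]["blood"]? "A-"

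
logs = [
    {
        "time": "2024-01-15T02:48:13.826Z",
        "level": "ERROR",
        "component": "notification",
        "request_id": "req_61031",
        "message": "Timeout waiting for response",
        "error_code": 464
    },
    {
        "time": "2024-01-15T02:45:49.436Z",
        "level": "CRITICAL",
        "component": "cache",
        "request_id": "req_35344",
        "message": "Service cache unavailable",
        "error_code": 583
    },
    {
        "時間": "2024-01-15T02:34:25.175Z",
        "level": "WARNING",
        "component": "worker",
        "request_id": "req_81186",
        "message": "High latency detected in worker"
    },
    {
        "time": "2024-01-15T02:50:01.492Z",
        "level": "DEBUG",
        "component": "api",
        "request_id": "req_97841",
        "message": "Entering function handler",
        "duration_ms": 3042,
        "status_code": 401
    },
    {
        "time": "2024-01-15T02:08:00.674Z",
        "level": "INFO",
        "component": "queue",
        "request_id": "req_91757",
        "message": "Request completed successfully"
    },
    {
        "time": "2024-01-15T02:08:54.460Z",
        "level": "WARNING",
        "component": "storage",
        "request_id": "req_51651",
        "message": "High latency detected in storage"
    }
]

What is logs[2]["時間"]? "2024-01-15T02:34:25.175Z"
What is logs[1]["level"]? "CRITICAL"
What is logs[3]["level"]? "DEBUG"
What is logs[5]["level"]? "WARNING"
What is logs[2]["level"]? "WARNING"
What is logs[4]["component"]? "queue"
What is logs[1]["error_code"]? 583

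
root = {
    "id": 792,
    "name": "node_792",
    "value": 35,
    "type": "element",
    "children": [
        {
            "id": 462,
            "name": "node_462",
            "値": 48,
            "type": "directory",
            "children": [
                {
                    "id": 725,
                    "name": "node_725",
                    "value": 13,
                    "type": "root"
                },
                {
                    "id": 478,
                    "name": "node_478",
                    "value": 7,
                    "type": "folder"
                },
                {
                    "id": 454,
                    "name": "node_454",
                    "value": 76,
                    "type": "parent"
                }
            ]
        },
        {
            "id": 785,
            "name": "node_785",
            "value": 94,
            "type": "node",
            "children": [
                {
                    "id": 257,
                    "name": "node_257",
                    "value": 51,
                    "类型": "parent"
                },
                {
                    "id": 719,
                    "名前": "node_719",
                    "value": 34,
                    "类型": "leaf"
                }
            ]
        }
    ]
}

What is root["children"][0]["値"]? 48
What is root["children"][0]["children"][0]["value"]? 13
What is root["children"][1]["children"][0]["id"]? 257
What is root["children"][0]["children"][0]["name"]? "node_725"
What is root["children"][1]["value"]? 94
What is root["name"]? "node_792"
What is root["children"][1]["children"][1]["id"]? 719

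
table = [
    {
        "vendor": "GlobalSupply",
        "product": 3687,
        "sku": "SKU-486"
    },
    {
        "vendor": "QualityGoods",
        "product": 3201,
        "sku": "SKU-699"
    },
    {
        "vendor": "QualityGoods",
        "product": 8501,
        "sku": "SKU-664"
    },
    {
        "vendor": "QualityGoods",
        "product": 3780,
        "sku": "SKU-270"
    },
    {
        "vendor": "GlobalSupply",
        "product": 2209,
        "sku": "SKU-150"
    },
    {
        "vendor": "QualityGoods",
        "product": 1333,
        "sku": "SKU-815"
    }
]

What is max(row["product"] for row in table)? 8501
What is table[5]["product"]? 1333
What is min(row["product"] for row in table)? 1333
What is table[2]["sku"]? "SKU-664"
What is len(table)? 6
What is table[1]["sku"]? "SKU-699"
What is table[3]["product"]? 3780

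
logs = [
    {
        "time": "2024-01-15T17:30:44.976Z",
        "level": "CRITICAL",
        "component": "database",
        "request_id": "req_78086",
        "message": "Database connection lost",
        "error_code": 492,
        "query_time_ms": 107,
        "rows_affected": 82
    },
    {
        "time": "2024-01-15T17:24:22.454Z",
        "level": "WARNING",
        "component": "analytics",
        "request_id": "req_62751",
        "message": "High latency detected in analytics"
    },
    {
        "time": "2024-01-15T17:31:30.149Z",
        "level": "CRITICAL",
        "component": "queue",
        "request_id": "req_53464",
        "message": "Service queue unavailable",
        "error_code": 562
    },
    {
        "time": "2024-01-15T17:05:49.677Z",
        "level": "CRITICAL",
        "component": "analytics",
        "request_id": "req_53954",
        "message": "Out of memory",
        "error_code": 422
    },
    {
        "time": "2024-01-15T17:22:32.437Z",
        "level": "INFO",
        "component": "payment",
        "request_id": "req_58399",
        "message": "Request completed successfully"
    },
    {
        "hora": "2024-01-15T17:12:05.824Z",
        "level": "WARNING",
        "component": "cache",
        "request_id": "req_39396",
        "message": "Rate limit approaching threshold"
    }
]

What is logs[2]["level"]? "CRITICAL"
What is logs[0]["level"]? "CRITICAL"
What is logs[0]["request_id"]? "req_78086"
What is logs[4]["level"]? "INFO"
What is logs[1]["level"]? "WARNING"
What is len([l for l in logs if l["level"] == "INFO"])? 1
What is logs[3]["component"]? "analytics"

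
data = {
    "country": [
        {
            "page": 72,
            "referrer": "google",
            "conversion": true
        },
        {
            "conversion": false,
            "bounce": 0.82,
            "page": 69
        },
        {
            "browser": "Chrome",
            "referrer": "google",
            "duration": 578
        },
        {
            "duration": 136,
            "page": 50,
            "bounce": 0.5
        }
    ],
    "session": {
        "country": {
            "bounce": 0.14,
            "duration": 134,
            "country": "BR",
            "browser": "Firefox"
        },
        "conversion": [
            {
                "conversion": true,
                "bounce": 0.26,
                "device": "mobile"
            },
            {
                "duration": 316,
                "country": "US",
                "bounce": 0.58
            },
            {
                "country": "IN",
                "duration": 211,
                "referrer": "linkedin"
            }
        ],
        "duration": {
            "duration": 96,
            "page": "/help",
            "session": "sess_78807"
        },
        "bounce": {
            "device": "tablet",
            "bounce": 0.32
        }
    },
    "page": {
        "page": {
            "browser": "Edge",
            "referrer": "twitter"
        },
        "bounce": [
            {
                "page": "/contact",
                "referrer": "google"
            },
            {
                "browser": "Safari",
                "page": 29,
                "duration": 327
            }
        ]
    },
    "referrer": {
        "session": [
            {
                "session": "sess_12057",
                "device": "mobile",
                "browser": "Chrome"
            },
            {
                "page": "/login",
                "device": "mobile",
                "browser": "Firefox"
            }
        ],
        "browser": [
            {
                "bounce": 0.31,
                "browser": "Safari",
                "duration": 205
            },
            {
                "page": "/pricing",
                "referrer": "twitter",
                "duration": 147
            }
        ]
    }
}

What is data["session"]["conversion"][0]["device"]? "mobile"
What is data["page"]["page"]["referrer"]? "twitter"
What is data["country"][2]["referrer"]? "google"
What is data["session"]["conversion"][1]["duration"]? 316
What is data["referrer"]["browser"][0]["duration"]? 205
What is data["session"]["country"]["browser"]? "Firefox"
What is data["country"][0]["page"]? 72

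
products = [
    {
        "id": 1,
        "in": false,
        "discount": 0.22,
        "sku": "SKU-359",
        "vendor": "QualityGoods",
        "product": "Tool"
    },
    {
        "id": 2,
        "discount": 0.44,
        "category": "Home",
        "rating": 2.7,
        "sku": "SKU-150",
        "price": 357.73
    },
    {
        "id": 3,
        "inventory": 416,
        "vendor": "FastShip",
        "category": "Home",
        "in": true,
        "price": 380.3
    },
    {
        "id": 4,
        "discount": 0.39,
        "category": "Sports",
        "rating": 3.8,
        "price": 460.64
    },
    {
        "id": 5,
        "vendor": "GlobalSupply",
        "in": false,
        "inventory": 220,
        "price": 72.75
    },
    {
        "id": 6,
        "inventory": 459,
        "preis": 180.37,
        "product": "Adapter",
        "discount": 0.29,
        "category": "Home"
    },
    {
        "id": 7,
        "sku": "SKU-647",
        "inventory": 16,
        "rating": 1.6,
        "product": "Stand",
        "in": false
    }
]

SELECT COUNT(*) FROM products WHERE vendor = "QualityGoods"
1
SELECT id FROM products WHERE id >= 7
[7]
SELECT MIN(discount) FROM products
0.22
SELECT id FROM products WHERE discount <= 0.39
[1, 4, 6]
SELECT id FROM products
[1, 2, 3, 4, 5, 6, 7]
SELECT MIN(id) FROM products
1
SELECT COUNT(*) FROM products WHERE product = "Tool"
1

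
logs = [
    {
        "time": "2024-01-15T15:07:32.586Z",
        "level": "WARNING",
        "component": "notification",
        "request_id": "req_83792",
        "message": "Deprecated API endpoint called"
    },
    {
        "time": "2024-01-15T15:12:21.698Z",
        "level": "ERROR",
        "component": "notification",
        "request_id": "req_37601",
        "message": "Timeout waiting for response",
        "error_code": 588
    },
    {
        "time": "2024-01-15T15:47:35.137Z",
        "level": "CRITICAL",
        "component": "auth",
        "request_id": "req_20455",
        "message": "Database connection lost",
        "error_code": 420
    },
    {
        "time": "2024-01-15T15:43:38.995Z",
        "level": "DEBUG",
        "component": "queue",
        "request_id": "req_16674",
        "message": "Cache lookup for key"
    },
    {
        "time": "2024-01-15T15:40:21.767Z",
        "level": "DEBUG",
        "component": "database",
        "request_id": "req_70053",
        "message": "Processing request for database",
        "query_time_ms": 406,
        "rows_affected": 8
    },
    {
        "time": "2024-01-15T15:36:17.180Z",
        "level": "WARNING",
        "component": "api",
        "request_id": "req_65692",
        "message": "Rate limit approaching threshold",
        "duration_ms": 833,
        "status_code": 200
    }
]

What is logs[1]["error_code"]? 588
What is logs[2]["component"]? "auth"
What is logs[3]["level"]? "DEBUG"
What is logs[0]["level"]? "WARNING"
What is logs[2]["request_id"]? "req_20455"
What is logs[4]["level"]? "DEBUG"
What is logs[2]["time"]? "2024-01-15T15:47:35.137Z"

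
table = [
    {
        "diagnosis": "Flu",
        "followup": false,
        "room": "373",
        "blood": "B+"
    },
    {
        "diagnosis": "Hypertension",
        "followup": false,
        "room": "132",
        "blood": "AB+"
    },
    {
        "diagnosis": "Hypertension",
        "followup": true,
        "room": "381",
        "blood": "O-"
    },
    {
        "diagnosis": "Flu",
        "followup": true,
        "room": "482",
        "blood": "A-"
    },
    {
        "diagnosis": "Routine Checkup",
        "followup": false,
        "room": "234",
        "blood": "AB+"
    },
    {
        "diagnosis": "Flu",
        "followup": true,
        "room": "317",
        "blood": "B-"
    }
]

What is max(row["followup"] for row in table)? True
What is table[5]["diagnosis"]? "Flu"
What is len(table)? 6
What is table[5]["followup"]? True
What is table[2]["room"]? "381"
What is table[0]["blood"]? "B+"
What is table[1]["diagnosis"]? "Hypertension"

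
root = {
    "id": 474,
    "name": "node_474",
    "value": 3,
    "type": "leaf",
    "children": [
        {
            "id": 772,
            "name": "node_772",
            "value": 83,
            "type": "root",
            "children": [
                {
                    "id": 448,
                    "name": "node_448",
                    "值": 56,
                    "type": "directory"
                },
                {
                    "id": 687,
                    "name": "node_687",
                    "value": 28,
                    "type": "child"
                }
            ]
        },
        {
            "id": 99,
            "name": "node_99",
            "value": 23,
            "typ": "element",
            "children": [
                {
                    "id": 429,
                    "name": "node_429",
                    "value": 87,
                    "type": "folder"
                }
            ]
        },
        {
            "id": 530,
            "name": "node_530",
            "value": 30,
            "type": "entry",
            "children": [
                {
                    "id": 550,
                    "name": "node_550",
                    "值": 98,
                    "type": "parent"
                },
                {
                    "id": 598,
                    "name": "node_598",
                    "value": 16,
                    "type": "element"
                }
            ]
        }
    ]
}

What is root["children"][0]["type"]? "root"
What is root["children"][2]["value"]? 30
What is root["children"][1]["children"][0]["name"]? "node_429"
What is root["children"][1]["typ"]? "element"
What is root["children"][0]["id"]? 772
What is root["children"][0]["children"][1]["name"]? "node_687"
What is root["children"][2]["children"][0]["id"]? 550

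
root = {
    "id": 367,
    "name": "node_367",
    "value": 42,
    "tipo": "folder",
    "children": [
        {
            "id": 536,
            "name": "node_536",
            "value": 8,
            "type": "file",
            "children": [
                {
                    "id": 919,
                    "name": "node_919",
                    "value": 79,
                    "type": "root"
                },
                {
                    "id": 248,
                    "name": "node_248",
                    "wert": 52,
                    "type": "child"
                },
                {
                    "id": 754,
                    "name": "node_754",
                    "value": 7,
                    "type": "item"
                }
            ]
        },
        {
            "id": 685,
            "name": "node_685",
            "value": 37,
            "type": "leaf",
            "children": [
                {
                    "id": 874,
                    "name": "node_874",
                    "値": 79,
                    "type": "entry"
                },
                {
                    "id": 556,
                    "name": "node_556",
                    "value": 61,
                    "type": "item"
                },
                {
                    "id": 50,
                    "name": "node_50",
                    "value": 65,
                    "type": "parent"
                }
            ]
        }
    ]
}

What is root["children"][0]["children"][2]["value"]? 7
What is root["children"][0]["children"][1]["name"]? "node_248"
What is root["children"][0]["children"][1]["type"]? "child"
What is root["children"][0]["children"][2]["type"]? "item"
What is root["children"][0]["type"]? "file"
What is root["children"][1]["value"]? 37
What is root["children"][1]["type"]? "leaf"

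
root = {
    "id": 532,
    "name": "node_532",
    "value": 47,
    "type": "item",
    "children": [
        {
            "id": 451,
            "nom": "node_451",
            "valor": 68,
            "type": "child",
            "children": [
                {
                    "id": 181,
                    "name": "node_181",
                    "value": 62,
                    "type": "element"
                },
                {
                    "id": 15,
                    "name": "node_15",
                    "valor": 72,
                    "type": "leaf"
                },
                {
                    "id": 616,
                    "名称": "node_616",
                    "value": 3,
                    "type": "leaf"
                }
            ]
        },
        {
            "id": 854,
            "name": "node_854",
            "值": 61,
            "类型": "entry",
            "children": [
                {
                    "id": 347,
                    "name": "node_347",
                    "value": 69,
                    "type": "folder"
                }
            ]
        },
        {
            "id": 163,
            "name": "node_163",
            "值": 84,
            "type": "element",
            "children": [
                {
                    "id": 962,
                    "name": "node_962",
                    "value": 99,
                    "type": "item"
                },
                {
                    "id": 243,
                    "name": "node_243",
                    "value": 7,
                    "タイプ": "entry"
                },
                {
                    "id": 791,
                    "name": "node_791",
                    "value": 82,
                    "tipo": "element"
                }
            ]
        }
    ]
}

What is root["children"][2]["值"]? 84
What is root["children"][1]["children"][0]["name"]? "node_347"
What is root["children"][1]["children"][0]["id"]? 347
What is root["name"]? "node_532"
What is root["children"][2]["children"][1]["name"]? "node_243"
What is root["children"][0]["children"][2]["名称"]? "node_616"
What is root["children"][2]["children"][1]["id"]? 243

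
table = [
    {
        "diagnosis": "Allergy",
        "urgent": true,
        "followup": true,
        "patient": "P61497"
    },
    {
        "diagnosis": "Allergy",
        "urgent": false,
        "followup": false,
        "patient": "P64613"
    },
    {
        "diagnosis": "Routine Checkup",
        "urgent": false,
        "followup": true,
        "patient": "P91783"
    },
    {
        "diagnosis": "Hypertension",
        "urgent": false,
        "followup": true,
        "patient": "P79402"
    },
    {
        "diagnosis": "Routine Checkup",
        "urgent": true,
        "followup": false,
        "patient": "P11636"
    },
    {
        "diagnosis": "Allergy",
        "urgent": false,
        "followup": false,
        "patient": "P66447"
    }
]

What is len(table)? 6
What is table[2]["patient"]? "P91783"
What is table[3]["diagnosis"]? "Hypertension"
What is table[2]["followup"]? True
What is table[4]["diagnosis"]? "Routine Checkup"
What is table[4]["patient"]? "P11636"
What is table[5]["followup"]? False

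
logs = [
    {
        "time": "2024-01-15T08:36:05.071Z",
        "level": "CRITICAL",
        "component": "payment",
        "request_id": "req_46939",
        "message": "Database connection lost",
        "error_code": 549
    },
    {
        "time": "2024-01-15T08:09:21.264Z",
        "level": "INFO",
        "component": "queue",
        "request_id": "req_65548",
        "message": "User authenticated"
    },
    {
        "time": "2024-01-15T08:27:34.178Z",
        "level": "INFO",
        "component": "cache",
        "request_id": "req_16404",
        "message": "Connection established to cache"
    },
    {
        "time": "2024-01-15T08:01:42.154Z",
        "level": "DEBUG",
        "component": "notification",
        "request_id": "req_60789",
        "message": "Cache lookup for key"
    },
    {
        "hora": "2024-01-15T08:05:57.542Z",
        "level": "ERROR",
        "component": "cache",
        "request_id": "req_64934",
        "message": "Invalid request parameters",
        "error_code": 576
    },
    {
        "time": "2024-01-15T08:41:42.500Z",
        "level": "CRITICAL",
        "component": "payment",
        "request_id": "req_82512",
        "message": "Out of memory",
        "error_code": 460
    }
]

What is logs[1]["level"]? "INFO"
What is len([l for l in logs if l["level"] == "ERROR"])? 1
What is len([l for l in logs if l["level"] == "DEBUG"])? 1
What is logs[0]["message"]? "Database connection lost"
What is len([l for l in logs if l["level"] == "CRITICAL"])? 2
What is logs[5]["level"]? "CRITICAL"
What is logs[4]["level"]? "ERROR"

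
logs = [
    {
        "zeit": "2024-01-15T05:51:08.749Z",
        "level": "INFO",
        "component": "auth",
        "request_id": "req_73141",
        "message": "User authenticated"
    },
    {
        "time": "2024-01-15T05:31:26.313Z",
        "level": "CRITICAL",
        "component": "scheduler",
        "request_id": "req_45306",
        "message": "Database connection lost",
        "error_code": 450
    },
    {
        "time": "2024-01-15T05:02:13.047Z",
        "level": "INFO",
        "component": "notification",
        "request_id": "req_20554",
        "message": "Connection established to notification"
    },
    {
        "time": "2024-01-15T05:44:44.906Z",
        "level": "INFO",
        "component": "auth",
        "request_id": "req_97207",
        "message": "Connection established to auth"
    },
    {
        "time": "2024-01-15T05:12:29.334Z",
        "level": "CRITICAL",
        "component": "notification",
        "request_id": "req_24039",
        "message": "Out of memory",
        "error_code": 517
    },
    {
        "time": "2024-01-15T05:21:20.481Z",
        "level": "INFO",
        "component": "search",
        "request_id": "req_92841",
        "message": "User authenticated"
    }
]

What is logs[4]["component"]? "notification"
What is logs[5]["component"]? "search"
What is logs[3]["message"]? "Connection established to auth"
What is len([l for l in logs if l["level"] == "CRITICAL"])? 2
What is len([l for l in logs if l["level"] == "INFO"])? 4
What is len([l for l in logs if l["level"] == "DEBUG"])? 0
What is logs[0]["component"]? "auth"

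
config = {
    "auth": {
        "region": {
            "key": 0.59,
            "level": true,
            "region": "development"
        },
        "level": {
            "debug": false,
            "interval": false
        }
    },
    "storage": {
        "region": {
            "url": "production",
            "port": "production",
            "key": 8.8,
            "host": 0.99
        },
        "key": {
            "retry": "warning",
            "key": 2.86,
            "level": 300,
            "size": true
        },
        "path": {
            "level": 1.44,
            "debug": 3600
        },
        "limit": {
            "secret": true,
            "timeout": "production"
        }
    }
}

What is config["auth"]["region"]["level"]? True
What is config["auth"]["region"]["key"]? 0.59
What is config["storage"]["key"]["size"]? True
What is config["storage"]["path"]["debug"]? 3600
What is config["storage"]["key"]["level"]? 300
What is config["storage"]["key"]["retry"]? "warning"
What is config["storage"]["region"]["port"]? "production"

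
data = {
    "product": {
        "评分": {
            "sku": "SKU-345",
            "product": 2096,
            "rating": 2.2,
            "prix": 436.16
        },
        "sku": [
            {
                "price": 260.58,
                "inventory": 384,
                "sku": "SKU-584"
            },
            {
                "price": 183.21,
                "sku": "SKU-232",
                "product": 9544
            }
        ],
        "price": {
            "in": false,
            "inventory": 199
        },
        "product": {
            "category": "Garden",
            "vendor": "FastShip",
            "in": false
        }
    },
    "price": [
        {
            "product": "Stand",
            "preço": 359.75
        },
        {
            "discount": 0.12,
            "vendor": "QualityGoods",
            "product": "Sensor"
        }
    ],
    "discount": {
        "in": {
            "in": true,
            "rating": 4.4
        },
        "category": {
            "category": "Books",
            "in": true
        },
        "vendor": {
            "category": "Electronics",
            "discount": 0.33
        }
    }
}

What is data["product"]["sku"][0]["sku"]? "SKU-584"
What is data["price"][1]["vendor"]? "QualityGoods"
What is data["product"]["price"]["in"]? False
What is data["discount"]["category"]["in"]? True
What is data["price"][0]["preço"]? 359.75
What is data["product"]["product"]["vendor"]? "FastShip"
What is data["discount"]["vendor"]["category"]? "Electronics"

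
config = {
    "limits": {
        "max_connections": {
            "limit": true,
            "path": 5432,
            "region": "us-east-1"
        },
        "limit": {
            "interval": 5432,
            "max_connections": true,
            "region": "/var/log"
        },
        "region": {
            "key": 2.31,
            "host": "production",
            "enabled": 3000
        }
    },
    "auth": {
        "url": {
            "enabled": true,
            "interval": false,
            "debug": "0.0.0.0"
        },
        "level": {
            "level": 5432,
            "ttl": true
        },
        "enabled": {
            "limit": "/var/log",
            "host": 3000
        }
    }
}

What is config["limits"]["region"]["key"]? 2.31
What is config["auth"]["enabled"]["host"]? 3000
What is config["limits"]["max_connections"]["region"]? "us-east-1"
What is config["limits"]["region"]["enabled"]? 3000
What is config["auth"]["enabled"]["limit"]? "/var/log"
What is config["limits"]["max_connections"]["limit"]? True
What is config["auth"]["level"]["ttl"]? True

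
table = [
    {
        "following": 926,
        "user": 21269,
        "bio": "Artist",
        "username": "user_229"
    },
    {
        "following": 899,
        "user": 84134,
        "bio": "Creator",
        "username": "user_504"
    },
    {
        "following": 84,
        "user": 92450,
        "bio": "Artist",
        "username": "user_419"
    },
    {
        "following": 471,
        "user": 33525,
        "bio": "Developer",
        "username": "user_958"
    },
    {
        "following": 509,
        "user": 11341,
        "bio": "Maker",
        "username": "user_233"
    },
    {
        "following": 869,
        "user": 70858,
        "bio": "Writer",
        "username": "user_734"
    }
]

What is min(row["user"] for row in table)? 11341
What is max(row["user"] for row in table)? 92450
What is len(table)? 6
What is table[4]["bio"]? "Maker"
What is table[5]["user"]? 70858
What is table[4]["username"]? "user_233"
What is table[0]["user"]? 21269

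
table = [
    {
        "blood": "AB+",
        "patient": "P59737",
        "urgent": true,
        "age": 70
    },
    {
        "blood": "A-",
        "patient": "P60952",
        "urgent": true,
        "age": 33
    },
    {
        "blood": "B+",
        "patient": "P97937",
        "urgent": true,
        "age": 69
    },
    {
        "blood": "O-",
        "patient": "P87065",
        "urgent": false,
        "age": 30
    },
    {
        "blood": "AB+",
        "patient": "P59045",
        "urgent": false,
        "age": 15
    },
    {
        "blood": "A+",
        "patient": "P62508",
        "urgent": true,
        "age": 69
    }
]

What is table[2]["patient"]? "P97937"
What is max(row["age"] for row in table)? 70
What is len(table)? 6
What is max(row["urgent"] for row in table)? True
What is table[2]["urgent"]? True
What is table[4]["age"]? 15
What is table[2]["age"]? 69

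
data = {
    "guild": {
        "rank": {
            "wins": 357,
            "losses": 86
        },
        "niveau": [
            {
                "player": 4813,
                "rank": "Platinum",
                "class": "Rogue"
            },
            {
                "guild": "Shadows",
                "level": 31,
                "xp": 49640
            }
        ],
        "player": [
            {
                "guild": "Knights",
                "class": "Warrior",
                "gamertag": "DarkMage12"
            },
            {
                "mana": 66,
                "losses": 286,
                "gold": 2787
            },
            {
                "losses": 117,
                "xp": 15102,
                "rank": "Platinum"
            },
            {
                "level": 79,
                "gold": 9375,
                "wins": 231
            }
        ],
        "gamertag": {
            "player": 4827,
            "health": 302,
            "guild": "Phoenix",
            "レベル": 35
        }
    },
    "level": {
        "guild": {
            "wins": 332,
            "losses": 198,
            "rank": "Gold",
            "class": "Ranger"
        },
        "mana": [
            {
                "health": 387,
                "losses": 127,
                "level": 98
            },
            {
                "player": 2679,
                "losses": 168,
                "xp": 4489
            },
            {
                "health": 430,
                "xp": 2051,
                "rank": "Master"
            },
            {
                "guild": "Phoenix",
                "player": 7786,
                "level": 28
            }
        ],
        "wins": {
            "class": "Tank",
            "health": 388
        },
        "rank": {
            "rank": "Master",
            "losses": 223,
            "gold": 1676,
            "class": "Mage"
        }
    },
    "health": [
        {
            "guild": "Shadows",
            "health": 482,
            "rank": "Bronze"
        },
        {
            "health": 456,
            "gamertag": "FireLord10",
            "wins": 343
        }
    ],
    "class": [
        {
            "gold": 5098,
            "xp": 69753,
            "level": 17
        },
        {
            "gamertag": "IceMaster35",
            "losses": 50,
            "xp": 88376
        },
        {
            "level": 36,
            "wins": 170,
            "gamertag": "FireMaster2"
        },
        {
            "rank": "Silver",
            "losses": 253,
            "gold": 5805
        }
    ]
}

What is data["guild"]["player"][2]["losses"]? 117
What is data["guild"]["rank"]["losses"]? 86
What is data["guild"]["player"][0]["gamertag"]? "DarkMage12"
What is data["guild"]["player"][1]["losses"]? 286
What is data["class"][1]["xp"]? 88376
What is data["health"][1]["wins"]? 343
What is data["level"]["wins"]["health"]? 388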